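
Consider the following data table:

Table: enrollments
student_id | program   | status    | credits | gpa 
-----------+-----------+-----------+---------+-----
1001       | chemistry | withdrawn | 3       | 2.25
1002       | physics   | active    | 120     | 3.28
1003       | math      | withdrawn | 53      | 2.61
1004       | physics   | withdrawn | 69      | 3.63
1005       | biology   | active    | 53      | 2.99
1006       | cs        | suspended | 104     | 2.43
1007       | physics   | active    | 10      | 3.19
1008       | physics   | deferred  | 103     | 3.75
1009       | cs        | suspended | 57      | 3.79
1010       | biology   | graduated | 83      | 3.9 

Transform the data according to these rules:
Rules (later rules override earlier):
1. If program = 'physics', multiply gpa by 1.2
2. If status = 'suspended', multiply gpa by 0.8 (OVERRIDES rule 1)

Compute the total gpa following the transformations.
33.35

Step 1: Rule 2 takes priority for records with status = 'suspended'
  - 2 records: 6.22 × 0.8 = 4.98
Step 2: Rule 1 applies to remaining records with program = 'physics'
  - 4 records: 13.85 × 1.2 = 16.62
Step 3: Other records unchanged: 11.75
Step 4: Final sum = 4.98 + 16.62 + 11.75 = 33.35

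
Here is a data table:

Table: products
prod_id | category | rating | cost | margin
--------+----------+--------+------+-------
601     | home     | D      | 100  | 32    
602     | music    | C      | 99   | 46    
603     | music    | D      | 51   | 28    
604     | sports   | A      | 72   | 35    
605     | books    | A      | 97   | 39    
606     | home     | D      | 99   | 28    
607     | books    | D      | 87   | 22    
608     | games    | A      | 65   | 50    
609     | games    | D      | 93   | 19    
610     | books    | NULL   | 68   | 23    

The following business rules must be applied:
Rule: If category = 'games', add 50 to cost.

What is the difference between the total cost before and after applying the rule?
100

Step 1: Original sum of cost = 831
Step 2: 2 records have category = 'games'
Step 3: Each affected record changes by 50
Step 4: Total change = 2 × 50 = 100
Step 5: New sum = 831 + 100 = 931
Step 6: Difference = |931 - 831| = 100
        (Sum increased by 100)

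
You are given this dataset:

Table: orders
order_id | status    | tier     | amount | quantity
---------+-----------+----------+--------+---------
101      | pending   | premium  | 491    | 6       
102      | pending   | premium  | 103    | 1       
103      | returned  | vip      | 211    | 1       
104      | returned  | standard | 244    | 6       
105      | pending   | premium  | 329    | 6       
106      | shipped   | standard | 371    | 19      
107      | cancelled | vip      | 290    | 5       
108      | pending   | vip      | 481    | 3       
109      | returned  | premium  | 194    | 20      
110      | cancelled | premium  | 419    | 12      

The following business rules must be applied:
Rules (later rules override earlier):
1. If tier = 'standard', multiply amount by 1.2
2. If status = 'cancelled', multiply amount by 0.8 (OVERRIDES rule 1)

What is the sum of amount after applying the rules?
3114.2

Step 1: Rule 2 takes priority for records with status = 'cancelled'
  - 2 records: 709 × 0.8 = 567.2
Step 2: Rule 1 applies to remaining records with tier = 'standard'
  - 2 records: 615 × 1.2 = 738.0
Step 3: Other records unchanged: 1809
Step 4: Final sum = 567.2 + 738.0 + 1809 = 3114.2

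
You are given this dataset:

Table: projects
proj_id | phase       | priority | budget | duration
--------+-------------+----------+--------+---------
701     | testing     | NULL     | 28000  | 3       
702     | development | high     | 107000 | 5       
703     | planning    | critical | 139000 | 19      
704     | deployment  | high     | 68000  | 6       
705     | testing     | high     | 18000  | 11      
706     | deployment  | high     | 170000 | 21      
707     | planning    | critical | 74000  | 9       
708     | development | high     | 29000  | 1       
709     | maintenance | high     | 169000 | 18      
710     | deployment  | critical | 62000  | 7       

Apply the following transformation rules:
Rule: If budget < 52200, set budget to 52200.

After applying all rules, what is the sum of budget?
945600

Step 1: 3 records have budget < 52200
Step 2: These records originally summed to 75000
Step 3: After setting to minimum: 3 × 52200 = 156600
Step 4: Unaffected records sum: 789000
Step 5: Final sum = 156600 + 789000 = 945600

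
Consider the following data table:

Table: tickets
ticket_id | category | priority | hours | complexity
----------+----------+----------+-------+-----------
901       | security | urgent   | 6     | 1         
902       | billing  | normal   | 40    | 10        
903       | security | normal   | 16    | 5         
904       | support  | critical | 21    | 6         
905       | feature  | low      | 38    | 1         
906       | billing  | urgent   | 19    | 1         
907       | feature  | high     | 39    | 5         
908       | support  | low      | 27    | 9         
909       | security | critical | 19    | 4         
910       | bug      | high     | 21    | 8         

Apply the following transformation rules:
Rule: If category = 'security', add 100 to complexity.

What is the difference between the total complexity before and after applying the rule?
300

Step 1: Original sum of complexity = 50
Step 2: 3 records have category = 'security'
Step 3: Each affected record changes by 100
Step 4: Total change = 3 × 100 = 300
Step 5: New sum = 50 + 300 = 350
Step 6: Difference = |350 - 50| = 300
        (Sum increased by 300)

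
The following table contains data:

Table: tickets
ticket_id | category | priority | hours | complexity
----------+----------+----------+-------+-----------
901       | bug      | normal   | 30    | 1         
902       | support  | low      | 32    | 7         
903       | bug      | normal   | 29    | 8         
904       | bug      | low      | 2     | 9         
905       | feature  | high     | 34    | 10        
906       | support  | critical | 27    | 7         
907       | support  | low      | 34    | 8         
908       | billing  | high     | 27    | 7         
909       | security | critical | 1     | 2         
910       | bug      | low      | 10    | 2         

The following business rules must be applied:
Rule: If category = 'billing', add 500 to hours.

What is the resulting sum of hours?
726

Step 1: Count records where category = 'billing': 1
Step 2: Total bonus added: 1 × 500 = 500
Step 3: Original sum of hours: 226
Step 4: Final sum = 226 + 500 = 726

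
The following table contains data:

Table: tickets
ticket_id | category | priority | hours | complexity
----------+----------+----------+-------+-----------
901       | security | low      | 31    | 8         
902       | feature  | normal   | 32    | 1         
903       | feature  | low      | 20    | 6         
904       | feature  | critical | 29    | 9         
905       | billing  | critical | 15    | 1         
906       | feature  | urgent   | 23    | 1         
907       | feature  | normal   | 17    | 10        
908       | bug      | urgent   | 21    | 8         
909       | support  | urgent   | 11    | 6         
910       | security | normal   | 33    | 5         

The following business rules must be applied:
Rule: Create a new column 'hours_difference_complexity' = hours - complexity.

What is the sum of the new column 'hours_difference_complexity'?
177

Step 1: For each record, compute hours - complexity
Example calculations:
  31 - 8 = 23
  32 - 1 = 31
  20 - 6 = 14
  ...
Step 2: Sum all derived values
Step 3: Total = 177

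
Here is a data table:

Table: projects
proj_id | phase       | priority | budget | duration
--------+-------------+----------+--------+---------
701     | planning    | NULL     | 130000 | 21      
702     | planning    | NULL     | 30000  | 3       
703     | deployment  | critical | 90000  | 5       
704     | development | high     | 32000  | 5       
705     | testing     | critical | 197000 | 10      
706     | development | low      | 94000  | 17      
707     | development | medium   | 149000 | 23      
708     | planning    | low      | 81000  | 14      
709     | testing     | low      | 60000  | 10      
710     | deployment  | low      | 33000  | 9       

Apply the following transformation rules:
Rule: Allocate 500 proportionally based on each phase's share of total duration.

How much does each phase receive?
deployment: 59.83, development: 192.31, planning: 162.39, testing: 85.47

Step 1: Calculate total duration = 117
Step 2: Calculate each phase's proportion:
  deployment: 14/117 = 11.97% → 59.83
  development: 45/117 = 38.46% → 192.31
  planning: 38/117 = 32.48% → 162.39
  testing: 20/117 = 17.09% → 85.47
Step 3: Verify: sum of allocations ≈ 500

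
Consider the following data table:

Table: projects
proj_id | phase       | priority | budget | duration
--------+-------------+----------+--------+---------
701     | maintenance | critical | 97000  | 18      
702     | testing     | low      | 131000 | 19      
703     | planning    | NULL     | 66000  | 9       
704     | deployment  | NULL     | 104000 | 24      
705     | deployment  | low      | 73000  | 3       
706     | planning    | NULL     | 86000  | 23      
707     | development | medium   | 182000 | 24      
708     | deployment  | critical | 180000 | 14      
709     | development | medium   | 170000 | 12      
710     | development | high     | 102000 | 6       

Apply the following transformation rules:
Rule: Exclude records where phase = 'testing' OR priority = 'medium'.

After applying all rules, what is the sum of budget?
708000

Step 1: Find records where phase = 'testing' OR priority = 'medium'
Step 2: 3 records match, summing to 483000
Step 3: Original sum: 1191000
Step 4: Remaining sum = 1191000 - 483000 = 708000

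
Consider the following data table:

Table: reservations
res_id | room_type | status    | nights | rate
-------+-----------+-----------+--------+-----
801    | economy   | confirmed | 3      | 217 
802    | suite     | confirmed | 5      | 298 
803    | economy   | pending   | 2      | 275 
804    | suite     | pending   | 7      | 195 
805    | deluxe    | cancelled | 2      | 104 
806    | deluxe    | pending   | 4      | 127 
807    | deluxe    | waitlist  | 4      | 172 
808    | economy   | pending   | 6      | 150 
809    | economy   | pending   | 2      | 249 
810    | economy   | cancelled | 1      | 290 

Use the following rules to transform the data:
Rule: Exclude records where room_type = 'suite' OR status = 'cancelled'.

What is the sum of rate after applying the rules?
1190

Step 1: Find records where room_type = 'suite' OR status = 'cancelled'
Step 2: 4 records match, summing to 887
Step 3: Original sum: 2077
Step 4: Remaining sum = 2077 - 887 = 1190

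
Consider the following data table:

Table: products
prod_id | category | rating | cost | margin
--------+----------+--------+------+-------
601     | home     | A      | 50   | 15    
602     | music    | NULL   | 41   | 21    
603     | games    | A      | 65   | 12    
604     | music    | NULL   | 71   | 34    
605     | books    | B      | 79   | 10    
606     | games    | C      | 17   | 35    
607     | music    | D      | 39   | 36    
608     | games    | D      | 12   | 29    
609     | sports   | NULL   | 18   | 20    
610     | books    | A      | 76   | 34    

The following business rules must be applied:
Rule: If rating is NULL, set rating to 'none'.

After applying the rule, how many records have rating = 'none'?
3

Step 1: Count records where rating IS NULL
Step 2: Found 3 records with NULL rating
Step 3: These records will have rating set to 'none'
Step 4: Records already having rating = 'none': 0
Step 5: Answer: 3 + 0 = 3 records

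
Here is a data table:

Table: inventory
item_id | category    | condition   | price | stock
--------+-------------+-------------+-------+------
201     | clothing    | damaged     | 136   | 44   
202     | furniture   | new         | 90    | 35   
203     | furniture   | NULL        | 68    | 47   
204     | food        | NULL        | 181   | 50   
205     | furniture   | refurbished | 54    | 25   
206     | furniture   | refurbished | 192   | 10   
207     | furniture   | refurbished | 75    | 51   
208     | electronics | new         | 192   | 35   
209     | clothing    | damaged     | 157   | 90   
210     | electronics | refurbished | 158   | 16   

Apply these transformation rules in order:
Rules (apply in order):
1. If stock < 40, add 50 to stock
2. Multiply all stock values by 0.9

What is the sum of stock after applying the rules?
587.7

Step 1: Apply Rule 1 - Add 50 to records with stock < 40
  - 5 records affected: 121 + (5 × 50) = 371
  - Unaffected records: 282
  - Sum after Rule 1: 653
Step 2: Apply Rule 2 - Multiply all by 0.9
  - 653 × 0.9 = 587.7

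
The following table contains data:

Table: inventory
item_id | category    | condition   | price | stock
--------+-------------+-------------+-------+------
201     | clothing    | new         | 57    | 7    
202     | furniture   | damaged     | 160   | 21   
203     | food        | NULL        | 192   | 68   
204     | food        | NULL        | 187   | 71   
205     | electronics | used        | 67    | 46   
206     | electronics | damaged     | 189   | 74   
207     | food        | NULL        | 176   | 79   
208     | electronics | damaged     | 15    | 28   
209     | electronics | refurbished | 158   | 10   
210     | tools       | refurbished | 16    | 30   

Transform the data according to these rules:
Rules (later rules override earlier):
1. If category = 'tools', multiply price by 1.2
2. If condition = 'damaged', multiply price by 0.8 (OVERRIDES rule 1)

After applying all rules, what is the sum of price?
1147.4

Step 1: Rule 2 takes priority for records with condition = 'damaged'
  - 3 records: 364 × 0.8 = 291.2
Step 2: Rule 1 applies to remaining records with category = 'tools'
  - 1 records: 16 × 1.2 = 19.2
Step 3: Other records unchanged: 837
Step 4: Final sum = 291.2 + 19.2 + 837 = 1147.4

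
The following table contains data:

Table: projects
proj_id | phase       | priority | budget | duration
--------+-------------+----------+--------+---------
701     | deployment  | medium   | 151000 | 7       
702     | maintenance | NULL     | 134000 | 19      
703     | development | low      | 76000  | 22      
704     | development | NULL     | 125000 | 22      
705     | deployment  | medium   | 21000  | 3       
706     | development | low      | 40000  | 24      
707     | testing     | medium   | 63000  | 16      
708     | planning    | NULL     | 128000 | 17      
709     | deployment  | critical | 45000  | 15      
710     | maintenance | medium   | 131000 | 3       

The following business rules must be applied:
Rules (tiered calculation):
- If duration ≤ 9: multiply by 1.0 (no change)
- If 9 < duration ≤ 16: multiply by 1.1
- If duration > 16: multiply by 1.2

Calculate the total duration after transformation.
171.9

Step 1: Tier 1 (duration ≤ 9): 3 records, sum = 13 × 1.0 = 13.0
Step 2: Tier 2 (9 < duration ≤ 16): 2 records, sum = 31 × 1.1 = 34.1
Step 3: Tier 3 (duration > 16): 5 records, sum = 104 × 1.2 = 124.8
Step 4: Final sum = 13.0 + 34.1 + 124.8 = 171.9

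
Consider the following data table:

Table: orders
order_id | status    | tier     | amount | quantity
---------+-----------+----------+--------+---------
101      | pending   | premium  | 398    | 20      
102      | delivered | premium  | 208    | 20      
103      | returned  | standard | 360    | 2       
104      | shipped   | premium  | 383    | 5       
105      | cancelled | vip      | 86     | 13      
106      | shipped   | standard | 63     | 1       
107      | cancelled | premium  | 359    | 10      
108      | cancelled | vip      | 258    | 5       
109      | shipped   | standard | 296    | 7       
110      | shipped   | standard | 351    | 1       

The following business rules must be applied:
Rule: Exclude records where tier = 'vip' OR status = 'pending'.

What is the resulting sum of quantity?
46

Step 1: Find records where tier = 'vip' OR status = 'pending'
Step 2: 3 records match, summing to 38
Step 3: Original sum: 84
Step 4: Remaining sum = 84 - 38 = 46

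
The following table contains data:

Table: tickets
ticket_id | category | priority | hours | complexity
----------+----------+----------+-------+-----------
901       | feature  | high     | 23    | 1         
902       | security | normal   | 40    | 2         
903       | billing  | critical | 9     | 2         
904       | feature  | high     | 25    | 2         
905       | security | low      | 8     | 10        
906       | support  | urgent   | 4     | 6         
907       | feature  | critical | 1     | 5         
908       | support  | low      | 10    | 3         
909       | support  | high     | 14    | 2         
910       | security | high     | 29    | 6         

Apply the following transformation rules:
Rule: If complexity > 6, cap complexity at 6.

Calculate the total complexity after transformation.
35

Step 1: 1 records have complexity > 6
Step 2: These records originally summed to 10
Step 3: After capping: 1 × 6 = 6
Step 4: Unaffected records sum: 29
Step 5: Final sum = 6 + 29 = 35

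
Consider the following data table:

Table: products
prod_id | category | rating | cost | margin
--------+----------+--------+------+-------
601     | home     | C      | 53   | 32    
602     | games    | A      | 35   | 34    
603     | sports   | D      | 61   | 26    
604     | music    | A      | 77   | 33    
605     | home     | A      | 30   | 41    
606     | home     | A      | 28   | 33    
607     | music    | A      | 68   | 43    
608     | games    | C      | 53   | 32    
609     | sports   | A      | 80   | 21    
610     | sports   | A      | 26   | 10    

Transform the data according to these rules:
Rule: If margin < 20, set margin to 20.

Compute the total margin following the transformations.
315

Step 1: 1 records have margin < 20
Step 2: These records originally summed to 10
Step 3: After setting to minimum: 1 × 20 = 20
Step 4: Unaffected records sum: 295
Step 5: Final sum = 20 + 295 = 315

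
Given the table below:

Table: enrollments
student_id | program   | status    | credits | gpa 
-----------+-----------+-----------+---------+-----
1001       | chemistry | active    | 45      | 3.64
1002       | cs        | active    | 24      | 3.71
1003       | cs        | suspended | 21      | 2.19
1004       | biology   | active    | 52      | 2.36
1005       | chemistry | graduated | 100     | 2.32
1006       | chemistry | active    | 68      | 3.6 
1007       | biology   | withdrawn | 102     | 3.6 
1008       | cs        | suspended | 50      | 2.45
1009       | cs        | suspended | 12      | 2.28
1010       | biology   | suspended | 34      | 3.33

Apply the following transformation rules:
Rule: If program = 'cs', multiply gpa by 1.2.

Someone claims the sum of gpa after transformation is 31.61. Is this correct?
Yes, the result is correct.

Step 1: Calculate the correct sum after transformation
Step 2: Apply multiplier 1.2 to records where program = 'cs'
Step 3: Correct result = 31.61
Step 4: Claimed result = 31.61
Step 5: 31.61 = 31.61 ✓
Conclusion: The claimed result is correct.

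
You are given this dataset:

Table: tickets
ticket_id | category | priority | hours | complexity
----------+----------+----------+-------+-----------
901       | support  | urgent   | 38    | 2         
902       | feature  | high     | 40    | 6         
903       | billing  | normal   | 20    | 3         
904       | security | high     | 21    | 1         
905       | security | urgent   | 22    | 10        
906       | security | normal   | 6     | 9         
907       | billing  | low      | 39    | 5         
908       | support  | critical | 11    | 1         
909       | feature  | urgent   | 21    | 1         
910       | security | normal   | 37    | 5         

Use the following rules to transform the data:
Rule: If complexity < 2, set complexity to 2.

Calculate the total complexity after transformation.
46

Step 1: 3 records have complexity < 2
Step 2: These records originally summed to 3
Step 3: After setting to minimum: 3 × 2 = 6
Step 4: Unaffected records sum: 40
Step 5: Final sum = 6 + 40 = 46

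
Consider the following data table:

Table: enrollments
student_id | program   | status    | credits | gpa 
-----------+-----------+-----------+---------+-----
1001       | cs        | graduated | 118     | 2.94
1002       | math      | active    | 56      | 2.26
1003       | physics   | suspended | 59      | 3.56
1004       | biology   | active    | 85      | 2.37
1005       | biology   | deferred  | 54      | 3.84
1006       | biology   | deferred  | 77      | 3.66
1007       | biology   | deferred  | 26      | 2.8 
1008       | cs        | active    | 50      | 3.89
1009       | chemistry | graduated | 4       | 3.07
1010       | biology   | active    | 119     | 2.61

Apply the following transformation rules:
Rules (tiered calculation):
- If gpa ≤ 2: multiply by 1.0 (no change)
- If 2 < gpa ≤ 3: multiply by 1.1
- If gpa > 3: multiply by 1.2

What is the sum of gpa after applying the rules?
35.9

Step 1: Tier 1 (gpa ≤ 2): 0 records, sum = 0 × 1.0 = 0.0
Step 2: Tier 2 (2 < gpa ≤ 3): 5 records, sum = 12.98 × 1.1 = 14.28
Step 3: Tier 3 (gpa > 3): 5 records, sum = 18.02 × 1.2 = 21.62
Step 4: Final sum = 0.0 + 14.28 + 21.62 = 35.9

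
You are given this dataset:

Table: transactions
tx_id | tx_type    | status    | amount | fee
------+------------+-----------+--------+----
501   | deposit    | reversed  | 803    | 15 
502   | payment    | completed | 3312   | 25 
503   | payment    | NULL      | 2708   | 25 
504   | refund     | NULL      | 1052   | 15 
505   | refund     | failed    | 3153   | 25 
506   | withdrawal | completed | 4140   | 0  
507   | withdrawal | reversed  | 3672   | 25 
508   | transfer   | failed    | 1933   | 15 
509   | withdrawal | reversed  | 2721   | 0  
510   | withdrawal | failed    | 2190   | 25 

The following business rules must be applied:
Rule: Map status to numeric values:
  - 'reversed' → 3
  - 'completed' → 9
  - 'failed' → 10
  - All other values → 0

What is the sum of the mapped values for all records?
57

Step 1: Apply mapping to each record
Step 2: Count by status:
  'reversed': 3 records × 3 = 9
  'completed': 2 records × 9 = 18
  'failed': 3 records × 10 = 30
Step 3: Sum all mapped values = 57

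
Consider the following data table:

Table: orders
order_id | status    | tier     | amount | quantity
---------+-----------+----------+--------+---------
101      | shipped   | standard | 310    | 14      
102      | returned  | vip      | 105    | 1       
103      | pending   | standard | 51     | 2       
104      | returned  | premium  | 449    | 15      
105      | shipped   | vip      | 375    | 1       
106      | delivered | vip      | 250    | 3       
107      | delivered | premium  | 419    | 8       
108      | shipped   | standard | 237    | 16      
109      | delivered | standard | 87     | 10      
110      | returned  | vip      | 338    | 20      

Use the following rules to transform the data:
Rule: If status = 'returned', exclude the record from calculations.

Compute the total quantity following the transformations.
54

Step 1: Identify records where status = 'returned'
Step 2: The excluded records sum to 36
Step 3: Original total quantity = 90
Step 4: Remaining total = 90 - 36 = 54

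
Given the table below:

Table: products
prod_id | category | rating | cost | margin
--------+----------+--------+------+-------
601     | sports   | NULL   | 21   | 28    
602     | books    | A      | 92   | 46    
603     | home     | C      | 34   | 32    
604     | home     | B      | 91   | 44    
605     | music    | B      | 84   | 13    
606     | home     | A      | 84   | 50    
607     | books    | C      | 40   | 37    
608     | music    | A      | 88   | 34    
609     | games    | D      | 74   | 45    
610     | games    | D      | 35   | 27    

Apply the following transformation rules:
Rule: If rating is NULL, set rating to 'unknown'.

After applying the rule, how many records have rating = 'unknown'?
1

Step 1: Count records where rating IS NULL
Step 2: Found 1 records with NULL rating
Step 3: These records will have rating set to 'unknown'
Step 4: Records already having rating = 'unknown': 0
Step 5: Answer: 1 + 0 = 1 records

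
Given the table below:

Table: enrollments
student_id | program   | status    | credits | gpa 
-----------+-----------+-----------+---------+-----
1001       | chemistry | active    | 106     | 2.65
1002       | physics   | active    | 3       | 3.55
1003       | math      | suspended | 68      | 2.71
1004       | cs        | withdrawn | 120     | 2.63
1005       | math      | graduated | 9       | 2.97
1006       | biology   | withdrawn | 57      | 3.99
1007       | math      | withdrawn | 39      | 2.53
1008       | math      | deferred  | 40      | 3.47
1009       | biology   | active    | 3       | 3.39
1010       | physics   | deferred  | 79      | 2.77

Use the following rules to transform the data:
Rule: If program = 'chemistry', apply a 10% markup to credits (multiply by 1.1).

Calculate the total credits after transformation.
534.6

Step 1: Records with program = 'chemistry' have total credits = 106
Step 2: Apply multiplier: 106 × 1.1 = 116.6
Step 3: Other records total: 418
Step 4: Final sum = 116.6 + 418 = 534.6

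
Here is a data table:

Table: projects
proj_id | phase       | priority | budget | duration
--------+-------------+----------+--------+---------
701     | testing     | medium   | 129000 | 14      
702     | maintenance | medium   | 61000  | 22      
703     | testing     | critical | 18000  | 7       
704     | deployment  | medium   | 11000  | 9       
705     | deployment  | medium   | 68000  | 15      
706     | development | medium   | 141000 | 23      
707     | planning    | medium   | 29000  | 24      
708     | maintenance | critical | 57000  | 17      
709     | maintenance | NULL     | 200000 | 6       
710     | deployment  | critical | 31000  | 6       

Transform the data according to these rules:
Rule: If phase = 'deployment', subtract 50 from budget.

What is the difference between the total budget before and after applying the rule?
150

Step 1: Original sum of budget = 745000
Step 2: 3 records have phase = 'deployment'
Step 3: Each affected record changes by -50
Step 4: Total change = 3 × -50 = -150
Step 5: New sum = 745000 + -150 = 744850
Step 6: Difference = |744850 - 745000| = 150
        (Sum decreased by 150)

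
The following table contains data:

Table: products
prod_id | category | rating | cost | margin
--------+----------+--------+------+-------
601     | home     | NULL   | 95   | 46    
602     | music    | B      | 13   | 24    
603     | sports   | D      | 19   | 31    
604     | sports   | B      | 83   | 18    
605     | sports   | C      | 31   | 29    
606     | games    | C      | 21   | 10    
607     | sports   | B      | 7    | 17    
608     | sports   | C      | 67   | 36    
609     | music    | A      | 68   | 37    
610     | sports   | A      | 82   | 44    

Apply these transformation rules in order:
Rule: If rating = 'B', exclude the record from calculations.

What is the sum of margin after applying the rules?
233

Step 1: Identify records where rating = 'B'
Step 2: The excluded records sum to 59
Step 3: Original total margin = 292
Step 4: Remaining total = 292 - 59 = 233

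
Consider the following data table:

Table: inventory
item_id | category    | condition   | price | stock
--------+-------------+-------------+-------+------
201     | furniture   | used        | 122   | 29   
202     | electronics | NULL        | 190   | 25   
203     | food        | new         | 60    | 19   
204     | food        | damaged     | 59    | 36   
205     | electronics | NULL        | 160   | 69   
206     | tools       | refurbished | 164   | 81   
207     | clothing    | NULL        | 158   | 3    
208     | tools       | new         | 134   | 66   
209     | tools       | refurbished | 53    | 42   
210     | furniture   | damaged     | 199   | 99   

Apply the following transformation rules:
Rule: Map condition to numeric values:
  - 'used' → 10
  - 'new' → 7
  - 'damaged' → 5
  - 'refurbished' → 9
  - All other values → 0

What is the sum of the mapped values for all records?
52

Step 1: Apply mapping to each record
Step 2: Count by status:
  'used': 1 records × 10 = 10
  'new': 2 records × 7 = 14
  'damaged': 2 records × 5 = 10
  'refurbished': 2 records × 9 = 18
Step 3: Sum all mapped values = 52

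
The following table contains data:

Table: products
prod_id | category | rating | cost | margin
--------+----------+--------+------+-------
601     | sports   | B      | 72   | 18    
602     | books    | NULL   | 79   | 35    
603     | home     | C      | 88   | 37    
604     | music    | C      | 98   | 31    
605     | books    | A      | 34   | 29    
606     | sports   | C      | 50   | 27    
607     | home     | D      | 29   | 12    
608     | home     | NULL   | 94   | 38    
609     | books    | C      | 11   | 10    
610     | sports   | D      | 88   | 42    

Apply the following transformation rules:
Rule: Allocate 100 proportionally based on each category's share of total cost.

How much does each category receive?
books: 19.28, home: 32.81, music: 15.24, sports: 32.66

Step 1: Calculate total cost = 643
Step 2: Calculate each category's proportion:
  books: 124/643 = 19.28% → 19.28
  home: 211/643 = 32.81% → 32.81
  music: 98/643 = 15.24% → 15.24
  sports: 210/643 = 32.66% → 32.66
Step 3: Verify: sum of allocations ≈ 100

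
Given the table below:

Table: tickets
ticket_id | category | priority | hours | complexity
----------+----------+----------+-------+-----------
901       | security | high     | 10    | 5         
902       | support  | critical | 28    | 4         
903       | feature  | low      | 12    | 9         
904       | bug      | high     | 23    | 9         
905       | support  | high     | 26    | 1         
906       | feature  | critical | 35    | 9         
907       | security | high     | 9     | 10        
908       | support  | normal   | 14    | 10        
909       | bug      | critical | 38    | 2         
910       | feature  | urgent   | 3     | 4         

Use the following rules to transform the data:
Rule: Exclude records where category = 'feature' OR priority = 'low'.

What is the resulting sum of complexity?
41

Step 1: Find records where category = 'feature' OR priority = 'low'
Step 2: 3 records match, summing to 22
Step 3: Original sum: 63
Step 4: Remaining sum = 63 - 22 = 41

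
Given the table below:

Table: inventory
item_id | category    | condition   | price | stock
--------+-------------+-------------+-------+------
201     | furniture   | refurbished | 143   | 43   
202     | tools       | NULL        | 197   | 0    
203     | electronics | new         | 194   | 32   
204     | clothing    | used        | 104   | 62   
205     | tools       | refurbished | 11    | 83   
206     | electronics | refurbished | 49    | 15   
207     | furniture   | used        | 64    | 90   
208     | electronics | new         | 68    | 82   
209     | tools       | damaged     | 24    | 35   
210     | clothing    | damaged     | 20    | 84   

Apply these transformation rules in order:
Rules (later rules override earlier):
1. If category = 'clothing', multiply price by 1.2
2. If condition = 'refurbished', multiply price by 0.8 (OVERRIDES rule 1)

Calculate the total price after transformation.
858.2

Step 1: Rule 2 takes priority for records with condition = 'refurbished'
  - 3 records: 203 × 0.8 = 162.4
Step 2: Rule 1 applies to remaining records with category = 'clothing'
  - 2 records: 124 × 1.2 = 148.8
Step 3: Other records unchanged: 547
Step 4: Final sum = 162.4 + 148.8 + 547 = 858.2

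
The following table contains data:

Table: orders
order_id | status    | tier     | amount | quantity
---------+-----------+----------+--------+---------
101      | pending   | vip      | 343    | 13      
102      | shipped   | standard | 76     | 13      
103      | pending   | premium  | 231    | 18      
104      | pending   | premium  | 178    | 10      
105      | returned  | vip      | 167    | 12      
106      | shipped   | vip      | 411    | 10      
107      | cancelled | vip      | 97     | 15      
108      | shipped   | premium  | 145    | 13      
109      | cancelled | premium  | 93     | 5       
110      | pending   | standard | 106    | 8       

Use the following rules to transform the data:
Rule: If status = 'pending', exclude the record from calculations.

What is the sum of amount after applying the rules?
989

Step 1: Identify records where status = 'pending'
Step 2: The excluded records sum to 858
Step 3: Original total amount = 1847
Step 4: Remaining total = 1847 - 858 = 989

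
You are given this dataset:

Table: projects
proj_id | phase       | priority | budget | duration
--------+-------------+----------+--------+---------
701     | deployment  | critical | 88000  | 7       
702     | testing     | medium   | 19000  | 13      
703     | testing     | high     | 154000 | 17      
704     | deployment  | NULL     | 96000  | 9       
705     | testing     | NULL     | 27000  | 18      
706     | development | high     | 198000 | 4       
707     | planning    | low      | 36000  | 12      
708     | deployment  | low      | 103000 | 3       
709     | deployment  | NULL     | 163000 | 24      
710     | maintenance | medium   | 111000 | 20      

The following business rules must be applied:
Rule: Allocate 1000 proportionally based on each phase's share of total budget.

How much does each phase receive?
deployment: 452.26, development: 198.99, maintenance: 111.56, planning: 36.18, testing: 201.01

Step 1: Calculate total budget = 995000
Step 2: Calculate each phase's proportion:
  deployment: 450000/995000 = 45.23% → 452.26
  development: 198000/995000 = 19.90% → 198.99
  maintenance: 111000/995000 = 11.16% → 111.56
  planning: 36000/995000 = 3.62% → 36.18
  testing: 200000/995000 = 20.10% → 201.01
Step 3: Verify: sum of allocations ≈ 1000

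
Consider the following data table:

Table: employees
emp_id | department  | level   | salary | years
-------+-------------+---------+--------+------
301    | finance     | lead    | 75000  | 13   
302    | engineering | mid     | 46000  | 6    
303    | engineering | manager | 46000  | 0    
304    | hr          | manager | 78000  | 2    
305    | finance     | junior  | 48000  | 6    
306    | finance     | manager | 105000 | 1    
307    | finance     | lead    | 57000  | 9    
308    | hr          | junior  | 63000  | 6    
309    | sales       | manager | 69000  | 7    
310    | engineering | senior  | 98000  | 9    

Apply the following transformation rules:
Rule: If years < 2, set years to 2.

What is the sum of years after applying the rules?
62

Step 1: 2 records have years < 2
Step 2: These records originally summed to 1
Step 3: After setting to minimum: 2 × 2 = 4
Step 4: Unaffected records sum: 58
Step 5: Final sum = 4 + 58 = 62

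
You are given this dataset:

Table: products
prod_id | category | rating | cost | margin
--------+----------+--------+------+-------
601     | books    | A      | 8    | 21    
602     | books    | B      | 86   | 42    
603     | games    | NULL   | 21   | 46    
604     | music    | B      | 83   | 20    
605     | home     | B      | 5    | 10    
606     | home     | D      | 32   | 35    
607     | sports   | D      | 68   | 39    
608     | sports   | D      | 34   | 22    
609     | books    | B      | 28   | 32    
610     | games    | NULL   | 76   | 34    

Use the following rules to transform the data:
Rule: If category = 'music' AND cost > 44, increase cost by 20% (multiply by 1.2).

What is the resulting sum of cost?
457.6

Step 1: Find records where category = 'music' AND cost > 44
Step 2: 1 records match, summing to 83
Step 3: After multiplier: 83 × 1.2 = 99.6
Step 4: Unaffected records sum: 358
Step 5: Final sum = 99.6 + 358 = 457.6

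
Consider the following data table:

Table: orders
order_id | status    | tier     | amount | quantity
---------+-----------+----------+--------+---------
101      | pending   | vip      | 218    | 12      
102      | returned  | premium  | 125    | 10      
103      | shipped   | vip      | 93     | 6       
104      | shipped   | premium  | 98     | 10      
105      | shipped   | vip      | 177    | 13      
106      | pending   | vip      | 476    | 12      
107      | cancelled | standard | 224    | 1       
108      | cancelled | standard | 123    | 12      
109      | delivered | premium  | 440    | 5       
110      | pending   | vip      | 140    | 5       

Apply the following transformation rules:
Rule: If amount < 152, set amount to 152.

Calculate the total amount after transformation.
2295

Step 1: 5 records have amount < 152
Step 2: These records originally summed to 579
Step 3: After setting to minimum: 5 × 152 = 760
Step 4: Unaffected records sum: 1535
Step 5: Final sum = 760 + 1535 = 2295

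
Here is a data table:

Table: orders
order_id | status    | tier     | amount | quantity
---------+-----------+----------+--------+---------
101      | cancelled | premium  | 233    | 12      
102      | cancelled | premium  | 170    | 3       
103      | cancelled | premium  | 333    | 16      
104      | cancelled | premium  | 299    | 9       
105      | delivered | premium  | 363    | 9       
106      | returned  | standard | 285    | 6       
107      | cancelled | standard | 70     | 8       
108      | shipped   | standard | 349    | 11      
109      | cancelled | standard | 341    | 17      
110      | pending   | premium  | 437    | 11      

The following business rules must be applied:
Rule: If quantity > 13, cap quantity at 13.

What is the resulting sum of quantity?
95

Step 1: 2 records have quantity > 13
Step 2: These records originally summed to 33
Step 3: After capping: 2 × 13 = 26
Step 4: Unaffected records sum: 69
Step 5: Final sum = 26 + 69 = 95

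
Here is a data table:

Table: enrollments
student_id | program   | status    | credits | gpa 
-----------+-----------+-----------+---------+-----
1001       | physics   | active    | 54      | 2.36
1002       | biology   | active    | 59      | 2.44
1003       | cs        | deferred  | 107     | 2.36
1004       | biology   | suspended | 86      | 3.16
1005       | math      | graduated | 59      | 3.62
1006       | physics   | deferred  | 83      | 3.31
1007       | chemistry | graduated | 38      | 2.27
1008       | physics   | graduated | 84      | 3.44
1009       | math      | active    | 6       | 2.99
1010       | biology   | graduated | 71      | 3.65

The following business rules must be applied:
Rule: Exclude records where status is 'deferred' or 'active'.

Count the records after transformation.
5

Step 1: Count records to exclude
  - 2 (deferred) + 3 (active) = 5 records
Step 2: Total records: 10
Step 3: Remaining = 10 - 5 = 5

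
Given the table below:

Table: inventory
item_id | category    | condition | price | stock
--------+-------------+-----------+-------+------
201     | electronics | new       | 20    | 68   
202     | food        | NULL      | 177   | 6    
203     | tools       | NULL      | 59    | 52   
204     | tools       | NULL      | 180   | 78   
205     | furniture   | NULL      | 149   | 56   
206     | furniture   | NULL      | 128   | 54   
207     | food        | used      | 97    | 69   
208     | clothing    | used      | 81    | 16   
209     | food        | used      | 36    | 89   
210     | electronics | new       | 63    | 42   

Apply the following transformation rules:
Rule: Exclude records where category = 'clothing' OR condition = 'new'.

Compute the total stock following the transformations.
404

Step 1: Find records where category = 'clothing' OR condition = 'new'
Step 2: 3 records match, summing to 126
Step 3: Original sum: 530
Step 4: Remaining sum = 530 - 126 = 404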